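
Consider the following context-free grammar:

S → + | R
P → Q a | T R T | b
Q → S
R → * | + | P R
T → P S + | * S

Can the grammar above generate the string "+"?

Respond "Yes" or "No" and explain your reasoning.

Yes - a valid derivation exists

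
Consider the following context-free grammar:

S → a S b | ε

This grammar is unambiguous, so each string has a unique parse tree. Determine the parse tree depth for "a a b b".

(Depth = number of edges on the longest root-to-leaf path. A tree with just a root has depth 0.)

3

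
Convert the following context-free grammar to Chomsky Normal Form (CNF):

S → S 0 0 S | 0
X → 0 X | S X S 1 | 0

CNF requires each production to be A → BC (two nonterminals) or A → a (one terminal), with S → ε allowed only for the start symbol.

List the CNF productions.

T0 → 0; S → 0; T1 → 1; X → 0; S → S X0; X0 → T0 X1; X1 → T0 S; X → T0 X; X → S X2; X2 → X X3; X3 → S T1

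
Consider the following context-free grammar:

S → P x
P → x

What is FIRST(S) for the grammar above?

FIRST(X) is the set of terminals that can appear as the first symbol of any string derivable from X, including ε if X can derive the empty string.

We compute FIRST(S) using the standard algorithm.
FIRST(P) = {x}
FIRST(S) = {x}
Therefore, FIRST(S) = {x}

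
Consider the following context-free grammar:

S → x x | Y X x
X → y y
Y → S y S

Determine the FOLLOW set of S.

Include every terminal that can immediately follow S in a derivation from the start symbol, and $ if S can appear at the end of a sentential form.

We compute FOLLOW(S) using the standard algorithm.
FOLLOW(S) starts with {$}.
FIRST(S) = {x}
FIRST(X) = {y}
FIRST(Y) = {x}
FOLLOW(S) = {$, y}
FOLLOW(X) = {x}
FOLLOW(Y) = {y}
Therefore, FOLLOW(S) = {$, y}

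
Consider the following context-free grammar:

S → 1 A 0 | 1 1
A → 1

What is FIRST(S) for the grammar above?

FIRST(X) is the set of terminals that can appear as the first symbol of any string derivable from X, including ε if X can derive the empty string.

We compute FIRST(S) using the standard algorithm.
FIRST(A) = {1}
FIRST(S) = {1}
Therefore, FIRST(S) = {1}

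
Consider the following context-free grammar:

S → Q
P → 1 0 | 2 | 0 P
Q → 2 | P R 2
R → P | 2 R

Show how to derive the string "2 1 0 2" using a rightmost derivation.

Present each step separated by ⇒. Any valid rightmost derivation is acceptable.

S ⇒ Q ⇒ P R 2 ⇒ P P 2 ⇒ P 1 0 2 ⇒ 2 1 0 2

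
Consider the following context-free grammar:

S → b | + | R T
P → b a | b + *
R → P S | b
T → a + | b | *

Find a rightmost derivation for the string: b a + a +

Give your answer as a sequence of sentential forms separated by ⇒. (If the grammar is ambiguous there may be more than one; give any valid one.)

S ⇒ R T ⇒ R a + ⇒ P S a + ⇒ P + a + ⇒ b a + a +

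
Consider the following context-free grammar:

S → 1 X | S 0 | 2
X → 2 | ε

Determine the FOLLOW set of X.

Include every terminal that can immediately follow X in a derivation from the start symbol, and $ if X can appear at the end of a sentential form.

We compute FOLLOW(X) using the standard algorithm.
FOLLOW(S) starts with {$}.
FIRST(S) = {1, 2}
FIRST(X) = {2, ε}
FOLLOW(S) = {$, 0}
FOLLOW(X) = {$, 0}
Therefore, FOLLOW(X) = {$, 0}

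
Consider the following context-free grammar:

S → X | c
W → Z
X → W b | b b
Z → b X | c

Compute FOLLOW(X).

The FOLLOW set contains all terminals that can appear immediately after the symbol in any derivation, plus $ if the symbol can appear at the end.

We compute FOLLOW(X) using the standard algorithm.
FOLLOW(S) starts with {$}.
FIRST(S) = {b, c}
FIRST(W) = {b, c}
FIRST(X) = {b, c}
FIRST(Z) = {b, c}
FOLLOW(S) = {$}
FOLLOW(W) = {b}
FOLLOW(X) = {$, b}
FOLLOW(Z) = {b}
Therefore, FOLLOW(X) = {$, b}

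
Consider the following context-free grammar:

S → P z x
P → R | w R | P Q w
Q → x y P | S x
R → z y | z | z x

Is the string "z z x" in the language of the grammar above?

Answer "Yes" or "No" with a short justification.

Yes - a valid derivation exists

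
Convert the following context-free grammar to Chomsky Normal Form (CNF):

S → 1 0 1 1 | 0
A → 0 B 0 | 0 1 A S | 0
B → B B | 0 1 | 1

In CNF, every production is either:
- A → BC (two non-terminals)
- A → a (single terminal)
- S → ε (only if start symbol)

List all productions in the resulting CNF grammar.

T1 → 1; T0 → 0; S → 0; A → 0; B → 1; S → T1 X0; X0 → T0 X1; X1 → T1 T1; A → T0 X2; X2 → B T0; A → T0 X3; X3 → T1 X4; X4 → A S; B → B B; B → T0 T1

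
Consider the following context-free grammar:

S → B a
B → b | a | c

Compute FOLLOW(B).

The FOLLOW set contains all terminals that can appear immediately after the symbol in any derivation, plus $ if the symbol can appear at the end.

We compute FOLLOW(B) using the standard algorithm.
FOLLOW(S) starts with {$}.
FIRST(B) = {a, b, c}
FIRST(S) = {a, b, c}
FOLLOW(B) = {a}
FOLLOW(S) = {$}
Therefore, FOLLOW(B) = {a}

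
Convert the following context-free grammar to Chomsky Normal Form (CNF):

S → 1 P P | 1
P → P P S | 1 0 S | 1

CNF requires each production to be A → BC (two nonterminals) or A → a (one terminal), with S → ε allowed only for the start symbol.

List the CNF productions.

T1 → 1; S → 1; T0 → 0; P → 1; S → T1 X0; X0 → P P; P → P X1; X1 → P S; P → T1 X2; X2 → T0 S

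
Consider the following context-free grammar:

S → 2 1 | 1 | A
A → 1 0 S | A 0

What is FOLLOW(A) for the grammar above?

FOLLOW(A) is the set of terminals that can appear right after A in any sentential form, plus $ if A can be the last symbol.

We compute FOLLOW(A) using the standard algorithm.
FOLLOW(S) starts with {$}.
FIRST(A) = {1}
FIRST(S) = {1, 2}
FOLLOW(A) = {$, 0}
FOLLOW(S) = {$, 0}
Therefore, FOLLOW(A) = {$, 0}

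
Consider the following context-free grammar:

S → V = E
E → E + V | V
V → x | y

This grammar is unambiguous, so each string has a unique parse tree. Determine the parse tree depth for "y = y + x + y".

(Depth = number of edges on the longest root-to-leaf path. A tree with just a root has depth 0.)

5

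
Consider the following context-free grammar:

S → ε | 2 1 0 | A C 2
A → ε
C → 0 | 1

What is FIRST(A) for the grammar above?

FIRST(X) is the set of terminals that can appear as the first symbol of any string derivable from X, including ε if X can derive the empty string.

We compute FIRST(A) using the standard algorithm.
FIRST(A) = {ε}
FIRST(C) = {0, 1}
FIRST(S) = {0, 1, 2, ε}
Therefore, FIRST(A) = {ε}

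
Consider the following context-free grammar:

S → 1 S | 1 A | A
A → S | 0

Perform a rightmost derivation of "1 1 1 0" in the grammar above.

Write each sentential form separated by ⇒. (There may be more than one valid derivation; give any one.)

S ⇒ 1 S ⇒ 1 1 S ⇒ 1 1 1 A ⇒ 1 1 1 0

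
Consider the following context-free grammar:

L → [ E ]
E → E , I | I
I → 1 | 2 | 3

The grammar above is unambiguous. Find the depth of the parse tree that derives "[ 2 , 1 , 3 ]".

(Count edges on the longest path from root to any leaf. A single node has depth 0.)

5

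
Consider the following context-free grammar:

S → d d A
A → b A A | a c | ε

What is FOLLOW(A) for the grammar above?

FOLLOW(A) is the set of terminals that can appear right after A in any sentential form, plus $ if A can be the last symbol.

We compute FOLLOW(A) using the standard algorithm.
FOLLOW(S) starts with {$}.
FIRST(A) = {a, b, ε}
FIRST(S) = {d}
FOLLOW(A) = {$, a, b}
FOLLOW(S) = {$}
Therefore, FOLLOW(A) = {$, a, b}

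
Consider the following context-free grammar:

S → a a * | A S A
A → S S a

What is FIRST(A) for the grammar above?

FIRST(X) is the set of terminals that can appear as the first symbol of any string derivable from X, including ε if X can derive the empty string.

We compute FIRST(A) using the standard algorithm.
FIRST(A) = {a}
FIRST(S) = {a}
Therefore, FIRST(A) = {a}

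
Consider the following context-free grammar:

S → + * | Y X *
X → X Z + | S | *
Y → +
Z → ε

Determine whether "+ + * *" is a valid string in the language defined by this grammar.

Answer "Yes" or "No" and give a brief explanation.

Yes - a valid derivation exists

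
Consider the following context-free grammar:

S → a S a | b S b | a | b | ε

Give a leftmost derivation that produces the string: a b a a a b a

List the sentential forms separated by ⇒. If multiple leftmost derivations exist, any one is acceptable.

S ⇒ a S a ⇒ a b S b a ⇒ a b a S a b a ⇒ a b a a a b a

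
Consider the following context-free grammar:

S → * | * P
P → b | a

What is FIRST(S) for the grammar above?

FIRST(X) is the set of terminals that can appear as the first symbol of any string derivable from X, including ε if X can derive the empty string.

We compute FIRST(S) using the standard algorithm.
FIRST(P) = {a, b}
FIRST(S) = {*}
Therefore, FIRST(S) = {*}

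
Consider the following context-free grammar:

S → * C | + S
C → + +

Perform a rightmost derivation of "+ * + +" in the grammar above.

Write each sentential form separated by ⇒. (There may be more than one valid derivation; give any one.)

S ⇒ + S ⇒ + * C ⇒ + * + +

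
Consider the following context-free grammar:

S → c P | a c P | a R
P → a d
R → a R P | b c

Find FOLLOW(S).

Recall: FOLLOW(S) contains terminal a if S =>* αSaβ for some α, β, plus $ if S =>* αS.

We compute FOLLOW(S) using the standard algorithm.
FOLLOW(S) starts with {$}.
FIRST(P) = {a}
FIRST(R) = {a, b}
FIRST(S) = {a, c}
FOLLOW(P) = {$, a}
FOLLOW(R) = {$, a}
FOLLOW(S) = {$}
Therefore, FOLLOW(S) = {$}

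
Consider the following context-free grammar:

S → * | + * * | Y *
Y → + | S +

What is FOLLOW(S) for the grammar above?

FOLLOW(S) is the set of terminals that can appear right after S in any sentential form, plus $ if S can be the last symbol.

We compute FOLLOW(S) using the standard algorithm.
FOLLOW(S) starts with {$}.
FIRST(S) = {*, +}
FIRST(Y) = {*, +}
FOLLOW(S) = {$, +}
FOLLOW(Y) = {*}
Therefore, FOLLOW(S) = {$, +}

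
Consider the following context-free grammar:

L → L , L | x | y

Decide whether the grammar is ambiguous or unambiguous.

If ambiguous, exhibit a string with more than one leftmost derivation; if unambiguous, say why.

Ambiguous - the string 'y , x , x , x , x' has two distinct leftmost derivations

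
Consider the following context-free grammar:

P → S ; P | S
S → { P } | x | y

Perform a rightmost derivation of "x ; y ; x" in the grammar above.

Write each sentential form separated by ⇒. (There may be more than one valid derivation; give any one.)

P ⇒ S ; P ⇒ S ; S ; P ⇒ S ; S ; S ⇒ S ; S ; x ⇒ S ; y ; x ⇒ x ; y ; x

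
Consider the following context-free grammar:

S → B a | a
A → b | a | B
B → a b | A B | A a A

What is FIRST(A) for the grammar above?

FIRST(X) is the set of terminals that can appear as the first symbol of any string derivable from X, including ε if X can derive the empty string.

We compute FIRST(A) using the standard algorithm.
FIRST(A) = {a, b}
FIRST(B) = {a, b}
FIRST(S) = {a, b}
Therefore, FIRST(A) = {a, b}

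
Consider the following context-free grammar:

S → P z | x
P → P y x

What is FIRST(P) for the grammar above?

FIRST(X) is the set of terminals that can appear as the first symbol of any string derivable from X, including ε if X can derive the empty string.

We compute FIRST(P) using the standard algorithm.
FIRST(P) = {}
FIRST(S) = {x}
Therefore, FIRST(P) = {}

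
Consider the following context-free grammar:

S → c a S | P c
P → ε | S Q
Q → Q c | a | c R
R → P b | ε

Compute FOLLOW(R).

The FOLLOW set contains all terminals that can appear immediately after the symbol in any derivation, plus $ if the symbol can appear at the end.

We compute FOLLOW(R) using the standard algorithm.
FOLLOW(S) starts with {$}.
FIRST(P) = {c, ε}
FIRST(Q) = {a, c}
FIRST(R) = {b, c, ε}
FIRST(S) = {c}
FOLLOW(P) = {b, c}
FOLLOW(Q) = {b, c}
FOLLOW(R) = {b, c}
FOLLOW(S) = {$, a, c}
Therefore, FOLLOW(R) = {b, c}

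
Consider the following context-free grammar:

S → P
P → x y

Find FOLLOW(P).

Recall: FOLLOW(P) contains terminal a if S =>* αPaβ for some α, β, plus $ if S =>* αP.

We compute FOLLOW(P) using the standard algorithm.
FOLLOW(S) starts with {$}.
FIRST(P) = {x}
FIRST(S) = {x}
FOLLOW(P) = {$}
FOLLOW(S) = {$}
Therefore, FOLLOW(P) = {$}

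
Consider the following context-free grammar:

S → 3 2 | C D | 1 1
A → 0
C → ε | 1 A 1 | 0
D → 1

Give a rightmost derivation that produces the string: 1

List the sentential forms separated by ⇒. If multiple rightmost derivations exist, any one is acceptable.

S ⇒ C D ⇒ C 1 ⇒ 1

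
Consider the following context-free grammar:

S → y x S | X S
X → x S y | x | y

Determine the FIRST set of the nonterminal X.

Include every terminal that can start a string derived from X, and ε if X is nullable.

We compute FIRST(X) using the standard algorithm.
FIRST(S) = {x, y}
FIRST(X) = {x, y}
Therefore, FIRST(X) = {x, y}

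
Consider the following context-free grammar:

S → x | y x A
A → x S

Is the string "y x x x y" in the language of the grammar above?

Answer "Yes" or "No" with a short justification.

No - no valid derivation exists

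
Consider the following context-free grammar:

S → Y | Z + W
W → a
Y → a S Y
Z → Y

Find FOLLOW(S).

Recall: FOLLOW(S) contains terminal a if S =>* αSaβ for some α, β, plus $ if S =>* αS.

We compute FOLLOW(S) using the standard algorithm.
FOLLOW(S) starts with {$}.
FIRST(S) = {a}
FIRST(W) = {a}
FIRST(Y) = {a}
FIRST(Z) = {a}
FOLLOW(S) = {$, a}
FOLLOW(W) = {$, a}
FOLLOW(Y) = {$, +, a}
FOLLOW(Z) = {+}
Therefore, FOLLOW(S) = {$, a}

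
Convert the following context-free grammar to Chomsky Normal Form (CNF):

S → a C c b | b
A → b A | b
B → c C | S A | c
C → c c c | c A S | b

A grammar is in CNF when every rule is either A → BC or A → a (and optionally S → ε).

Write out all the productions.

TA → a; TC → c; TB → b; S → b; A → b; B → c; C → b; S → TA X0; X0 → C X1; X1 → TC TB; A → TB A; B → TC C; B → S A; C → TC X2; X2 → TC TC; C → TC X3; X3 → A S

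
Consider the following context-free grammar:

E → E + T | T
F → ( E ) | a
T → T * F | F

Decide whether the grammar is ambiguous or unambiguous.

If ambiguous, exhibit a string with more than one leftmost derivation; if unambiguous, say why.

Unambiguous - every string in the language has a unique leftmost derivation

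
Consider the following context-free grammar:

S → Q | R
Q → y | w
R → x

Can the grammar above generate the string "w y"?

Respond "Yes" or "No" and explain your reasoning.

No - no valid derivation exists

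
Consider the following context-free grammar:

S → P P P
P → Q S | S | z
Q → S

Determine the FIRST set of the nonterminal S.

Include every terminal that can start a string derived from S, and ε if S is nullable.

We compute FIRST(S) using the standard algorithm.
FIRST(P) = {z}
FIRST(Q) = {z}
FIRST(S) = {z}
Therefore, FIRST(S) = {z}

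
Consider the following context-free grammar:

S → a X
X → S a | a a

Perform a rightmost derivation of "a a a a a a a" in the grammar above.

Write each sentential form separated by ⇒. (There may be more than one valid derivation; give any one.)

S ⇒ a X ⇒ a S a ⇒ a a X a ⇒ a a S a a ⇒ a a a X a a ⇒ a a a a a a a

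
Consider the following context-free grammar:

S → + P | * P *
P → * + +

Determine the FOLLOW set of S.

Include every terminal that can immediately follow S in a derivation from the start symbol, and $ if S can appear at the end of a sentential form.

We compute FOLLOW(S) using the standard algorithm.
FOLLOW(S) starts with {$}.
FIRST(P) = {*}
FIRST(S) = {*, +}
FOLLOW(P) = {$, *}
FOLLOW(S) = {$}
Therefore, FOLLOW(S) = {$}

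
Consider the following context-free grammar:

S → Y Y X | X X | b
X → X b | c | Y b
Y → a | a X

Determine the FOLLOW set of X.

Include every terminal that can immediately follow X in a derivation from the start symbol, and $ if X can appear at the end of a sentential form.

We compute FOLLOW(X) using the standard algorithm.
FOLLOW(S) starts with {$}.
FIRST(S) = {a, b, c}
FIRST(X) = {a, c}
FIRST(Y) = {a}
FOLLOW(S) = {$}
FOLLOW(X) = {$, a, b, c}
FOLLOW(Y) = {a, b, c}
Therefore, FOLLOW(X) = {$, a, b, c}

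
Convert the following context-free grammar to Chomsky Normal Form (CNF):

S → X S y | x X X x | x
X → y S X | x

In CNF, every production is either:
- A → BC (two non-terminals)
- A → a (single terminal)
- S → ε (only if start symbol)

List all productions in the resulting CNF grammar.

TY → y; TX → x; S → x; X → x; S → X X0; X0 → S TY; S → TX X1; X1 → X X2; X2 → X TX; X → TY X3; X3 → S X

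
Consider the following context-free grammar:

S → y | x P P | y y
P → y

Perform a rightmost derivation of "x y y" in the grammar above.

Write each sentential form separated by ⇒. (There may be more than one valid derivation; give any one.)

S ⇒ x P P ⇒ x P y ⇒ x y y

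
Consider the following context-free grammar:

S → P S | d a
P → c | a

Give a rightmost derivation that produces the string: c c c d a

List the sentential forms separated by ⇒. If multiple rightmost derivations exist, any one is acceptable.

S ⇒ P S ⇒ P P S ⇒ P P P S ⇒ P P P d a ⇒ P P c d a ⇒ P c c d a ⇒ c c c d a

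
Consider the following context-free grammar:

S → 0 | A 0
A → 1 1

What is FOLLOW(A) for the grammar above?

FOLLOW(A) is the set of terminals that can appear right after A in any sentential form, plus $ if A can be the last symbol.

We compute FOLLOW(A) using the standard algorithm.
FOLLOW(S) starts with {$}.
FIRST(A) = {1}
FIRST(S) = {0, 1}
FOLLOW(A) = {0}
FOLLOW(S) = {$}
Therefore, FOLLOW(A) = {0}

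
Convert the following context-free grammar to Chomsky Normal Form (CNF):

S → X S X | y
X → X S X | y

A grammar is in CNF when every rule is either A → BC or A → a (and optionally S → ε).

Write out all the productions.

S → y; X → y; S → X X0; X0 → S X; X → X X1; X1 → S X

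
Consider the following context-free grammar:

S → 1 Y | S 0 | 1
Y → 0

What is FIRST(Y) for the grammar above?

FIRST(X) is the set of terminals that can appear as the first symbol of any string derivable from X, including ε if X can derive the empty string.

We compute FIRST(Y) using the standard algorithm.
FIRST(S) = {1}
FIRST(Y) = {0}
Therefore, FIRST(Y) = {0}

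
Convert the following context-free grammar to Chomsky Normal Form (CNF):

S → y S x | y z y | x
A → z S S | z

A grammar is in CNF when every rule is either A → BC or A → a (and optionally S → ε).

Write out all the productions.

TY → y; TX → x; TZ → z; S → x; A → z; S → TY X0; X0 → S TX; S → TY X1; X1 → TZ TY; A → TZ X2; X2 → S S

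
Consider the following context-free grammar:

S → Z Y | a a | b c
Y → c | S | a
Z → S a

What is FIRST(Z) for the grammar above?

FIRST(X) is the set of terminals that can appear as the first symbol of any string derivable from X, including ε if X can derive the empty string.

We compute FIRST(Z) using the standard algorithm.
FIRST(S) = {a, b}
FIRST(Y) = {a, b, c}
FIRST(Z) = {a, b}
Therefore, FIRST(Z) = {a, b}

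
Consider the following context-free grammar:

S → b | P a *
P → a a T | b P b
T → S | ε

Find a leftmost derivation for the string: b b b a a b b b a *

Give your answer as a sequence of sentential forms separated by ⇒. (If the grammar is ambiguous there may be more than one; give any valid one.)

S ⇒ P a * ⇒ b P b a * ⇒ b b P b b a * ⇒ b b b P b b b a * ⇒ b b b a a T b b b a * ⇒ b b b a a b b b a *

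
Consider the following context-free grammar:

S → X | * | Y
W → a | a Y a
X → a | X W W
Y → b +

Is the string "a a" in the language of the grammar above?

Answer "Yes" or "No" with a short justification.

No - no valid derivation exists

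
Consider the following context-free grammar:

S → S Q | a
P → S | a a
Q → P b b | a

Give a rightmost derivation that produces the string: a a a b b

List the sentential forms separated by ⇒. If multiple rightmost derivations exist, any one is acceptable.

S ⇒ S Q ⇒ S P b b ⇒ S a a b b ⇒ a a a b b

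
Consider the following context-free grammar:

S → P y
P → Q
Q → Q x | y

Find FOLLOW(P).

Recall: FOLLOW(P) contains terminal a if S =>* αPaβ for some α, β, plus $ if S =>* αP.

We compute FOLLOW(P) using the standard algorithm.
FOLLOW(S) starts with {$}.
FIRST(P) = {y}
FIRST(Q) = {y}
FIRST(S) = {y}
FOLLOW(P) = {y}
FOLLOW(Q) = {x, y}
FOLLOW(S) = {$}
Therefore, FOLLOW(P) = {y}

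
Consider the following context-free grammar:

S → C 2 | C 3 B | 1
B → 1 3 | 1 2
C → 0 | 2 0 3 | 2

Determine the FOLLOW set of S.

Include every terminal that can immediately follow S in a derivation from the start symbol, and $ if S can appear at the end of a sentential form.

We compute FOLLOW(S) using the standard algorithm.
FOLLOW(S) starts with {$}.
FIRST(B) = {1}
FIRST(C) = {0, 2}
FIRST(S) = {0, 1, 2}
FOLLOW(B) = {$}
FOLLOW(C) = {2, 3}
FOLLOW(S) = {$}
Therefore, FOLLOW(S) = {$}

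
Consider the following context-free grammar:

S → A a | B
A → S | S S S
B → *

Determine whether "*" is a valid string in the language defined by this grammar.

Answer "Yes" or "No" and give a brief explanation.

Yes - a valid derivation exists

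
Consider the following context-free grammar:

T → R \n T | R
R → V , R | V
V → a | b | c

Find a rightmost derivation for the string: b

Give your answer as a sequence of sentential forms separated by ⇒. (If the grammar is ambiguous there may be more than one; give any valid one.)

T ⇒ R ⇒ V ⇒ b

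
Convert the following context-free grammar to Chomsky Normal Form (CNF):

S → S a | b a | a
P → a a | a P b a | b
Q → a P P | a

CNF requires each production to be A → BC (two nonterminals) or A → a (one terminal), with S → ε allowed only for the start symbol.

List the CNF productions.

TA → a; TB → b; S → a; P → b; Q → a; S → S TA; S → TB TA; P → TA TA; P → TA X0; X0 → P X1; X1 → TB TA; Q → TA X2; X2 → P P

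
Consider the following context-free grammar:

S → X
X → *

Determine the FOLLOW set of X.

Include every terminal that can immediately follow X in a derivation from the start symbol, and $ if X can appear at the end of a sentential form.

We compute FOLLOW(X) using the standard algorithm.
FOLLOW(S) starts with {$}.
FIRST(S) = {*}
FIRST(X) = {*}
FOLLOW(S) = {$}
FOLLOW(X) = {$}
Therefore, FOLLOW(X) = {$}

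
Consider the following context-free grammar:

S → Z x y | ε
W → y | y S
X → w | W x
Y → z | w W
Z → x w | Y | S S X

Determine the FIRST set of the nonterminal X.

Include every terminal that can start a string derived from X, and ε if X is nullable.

We compute FIRST(X) using the standard algorithm.
FIRST(S) = {w, x, y, z, ε}
FIRST(W) = {y}
FIRST(X) = {w, y}
FIRST(Y) = {w, z}
FIRST(Z) = {w, x, y, z}
Therefore, FIRST(X) = {w, y}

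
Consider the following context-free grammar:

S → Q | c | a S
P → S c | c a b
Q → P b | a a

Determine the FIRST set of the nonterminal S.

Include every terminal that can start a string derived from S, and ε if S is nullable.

We compute FIRST(S) using the standard algorithm.
FIRST(P) = {a, c}
FIRST(Q) = {a, c}
FIRST(S) = {a, c}
Therefore, FIRST(S) = {a, c}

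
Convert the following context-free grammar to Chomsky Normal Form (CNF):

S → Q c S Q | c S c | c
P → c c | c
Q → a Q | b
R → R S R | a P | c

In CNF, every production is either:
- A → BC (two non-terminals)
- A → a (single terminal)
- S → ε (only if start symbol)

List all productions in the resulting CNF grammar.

TC → c; S → c; P → c; TA → a; Q → b; R → c; S → Q X0; X0 → TC X1; X1 → S Q; S → TC X2; X2 → S TC; P → TC TC; Q → TA Q; R → R X3; X3 → S R; R → TA P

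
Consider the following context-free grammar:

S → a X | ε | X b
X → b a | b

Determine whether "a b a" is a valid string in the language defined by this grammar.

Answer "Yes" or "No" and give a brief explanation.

Yes - a valid derivation exists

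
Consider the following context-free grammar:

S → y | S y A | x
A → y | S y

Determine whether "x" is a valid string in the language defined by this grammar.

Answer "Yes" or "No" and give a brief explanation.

Yes - a valid derivation exists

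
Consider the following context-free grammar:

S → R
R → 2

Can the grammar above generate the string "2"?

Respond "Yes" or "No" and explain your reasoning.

Yes - a valid derivation exists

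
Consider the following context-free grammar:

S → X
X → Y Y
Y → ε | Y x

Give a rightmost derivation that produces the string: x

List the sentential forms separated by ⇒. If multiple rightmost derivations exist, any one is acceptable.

S ⇒ X ⇒ Y Y ⇒ Y ⇒ Y x ⇒ x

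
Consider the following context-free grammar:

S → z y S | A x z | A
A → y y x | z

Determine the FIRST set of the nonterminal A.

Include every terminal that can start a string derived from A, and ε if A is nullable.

We compute FIRST(A) using the standard algorithm.
FIRST(A) = {y, z}
FIRST(S) = {y, z}
Therefore, FIRST(A) = {y, z}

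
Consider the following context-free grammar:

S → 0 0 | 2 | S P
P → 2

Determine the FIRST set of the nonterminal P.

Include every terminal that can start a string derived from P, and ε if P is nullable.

We compute FIRST(P) using the standard algorithm.
FIRST(P) = {2}
FIRST(S) = {0, 2}
Therefore, FIRST(P) = {2}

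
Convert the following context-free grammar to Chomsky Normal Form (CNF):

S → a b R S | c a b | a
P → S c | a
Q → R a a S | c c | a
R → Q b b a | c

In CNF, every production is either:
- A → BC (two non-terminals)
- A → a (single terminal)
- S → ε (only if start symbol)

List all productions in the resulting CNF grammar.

TA → a; TB → b; TC → c; S → a; P → a; Q → a; R → c; S → TA X0; X0 → TB X1; X1 → R S; S → TC X2; X2 → TA TB; P → S TC; Q → R X3; X3 → TA X4; X4 → TA S; Q → TC TC; R → Q X5; X5 → TB X6; X6 → TB TA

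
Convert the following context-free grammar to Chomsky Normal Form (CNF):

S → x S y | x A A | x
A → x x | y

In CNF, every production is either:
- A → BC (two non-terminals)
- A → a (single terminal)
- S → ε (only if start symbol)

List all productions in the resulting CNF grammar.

TX → x; TY → y; S → x; A → y; S → TX X0; X0 → S TY; S → TX X1; X1 → A A; A → TX TX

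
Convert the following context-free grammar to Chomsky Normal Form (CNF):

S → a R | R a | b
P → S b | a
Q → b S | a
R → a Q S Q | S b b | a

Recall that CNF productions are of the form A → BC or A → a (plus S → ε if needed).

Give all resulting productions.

TA → a; S → b; TB → b; P → a; Q → a; R → a; S → TA R; S → R TA; P → S TB; Q → TB S; R → TA X0; X0 → Q X1; X1 → S Q; R → S X2; X2 → TB TB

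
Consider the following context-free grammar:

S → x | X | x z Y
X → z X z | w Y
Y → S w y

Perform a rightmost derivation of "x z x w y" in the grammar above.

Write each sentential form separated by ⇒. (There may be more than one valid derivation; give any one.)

S ⇒ x z Y ⇒ x z S w y ⇒ x z x w y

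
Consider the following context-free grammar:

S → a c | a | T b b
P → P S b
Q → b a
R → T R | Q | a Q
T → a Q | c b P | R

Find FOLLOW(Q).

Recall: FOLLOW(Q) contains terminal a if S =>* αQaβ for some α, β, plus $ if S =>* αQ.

We compute FOLLOW(Q) using the standard algorithm.
FOLLOW(S) starts with {$}.
FIRST(P) = {}
FIRST(Q) = {b}
FIRST(R) = {a, b, c}
FIRST(S) = {a, b, c}
FIRST(T) = {a, b, c}
FOLLOW(P) = {a, b, c}
FOLLOW(Q) = {a, b, c}
FOLLOW(R) = {a, b, c}
FOLLOW(S) = {$, b}
FOLLOW(T) = {a, b, c}
Therefore, FOLLOW(Q) = {a, b, c}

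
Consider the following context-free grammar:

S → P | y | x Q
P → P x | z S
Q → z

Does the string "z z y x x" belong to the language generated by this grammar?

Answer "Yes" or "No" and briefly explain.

Yes - a valid derivation exists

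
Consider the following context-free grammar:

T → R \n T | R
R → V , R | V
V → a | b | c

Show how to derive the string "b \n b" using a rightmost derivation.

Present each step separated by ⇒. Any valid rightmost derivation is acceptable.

T ⇒ R \n T ⇒ R \n R ⇒ R \n V ⇒ R \n b ⇒ V \n b ⇒ b \n b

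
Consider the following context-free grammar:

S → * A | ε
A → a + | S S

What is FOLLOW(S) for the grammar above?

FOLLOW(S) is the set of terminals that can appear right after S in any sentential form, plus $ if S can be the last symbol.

We compute FOLLOW(S) using the standard algorithm.
FOLLOW(S) starts with {$}.
FIRST(A) = {*, a, ε}
FIRST(S) = {*, ε}
FOLLOW(A) = {$, *}
FOLLOW(S) = {$, *}
Therefore, FOLLOW(S) = {$, *}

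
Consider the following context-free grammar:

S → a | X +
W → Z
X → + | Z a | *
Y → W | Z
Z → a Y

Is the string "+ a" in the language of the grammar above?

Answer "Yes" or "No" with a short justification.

No - no valid derivation exists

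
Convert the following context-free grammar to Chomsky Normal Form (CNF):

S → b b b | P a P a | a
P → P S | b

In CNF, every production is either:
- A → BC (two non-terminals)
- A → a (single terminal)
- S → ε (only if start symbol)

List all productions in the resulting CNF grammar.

TB → b; TA → a; S → a; P → b; S → TB X0; X0 → TB TB; S → P X1; X1 → TA X2; X2 → P TA; P → P S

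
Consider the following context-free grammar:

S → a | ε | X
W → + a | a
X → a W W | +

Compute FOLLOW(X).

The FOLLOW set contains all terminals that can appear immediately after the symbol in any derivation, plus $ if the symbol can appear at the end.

We compute FOLLOW(X) using the standard algorithm.
FOLLOW(S) starts with {$}.
FIRST(S) = {+, a, ε}
FIRST(W) = {+, a}
FIRST(X) = {+, a}
FOLLOW(S) = {$}
FOLLOW(W) = {$, +, a}
FOLLOW(X) = {$}
Therefore, FOLLOW(X) = {$}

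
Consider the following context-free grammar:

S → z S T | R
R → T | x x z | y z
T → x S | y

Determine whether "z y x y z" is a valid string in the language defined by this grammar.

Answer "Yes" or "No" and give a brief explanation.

Yes - a valid derivation exists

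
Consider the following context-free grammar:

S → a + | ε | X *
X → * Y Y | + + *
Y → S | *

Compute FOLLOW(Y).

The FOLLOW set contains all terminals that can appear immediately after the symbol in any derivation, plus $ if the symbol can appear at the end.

We compute FOLLOW(Y) using the standard algorithm.
FOLLOW(S) starts with {$}.
FIRST(S) = {*, +, a, ε}
FIRST(X) = {*, +}
FIRST(Y) = {*, +, a, ε}
FOLLOW(S) = {$, *, +, a}
FOLLOW(X) = {*}
FOLLOW(Y) = {*, +, a}
Therefore, FOLLOW(Y) = {*, +, a}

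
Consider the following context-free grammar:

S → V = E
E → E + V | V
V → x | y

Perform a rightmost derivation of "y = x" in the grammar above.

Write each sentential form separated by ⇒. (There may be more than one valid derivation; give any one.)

S ⇒ V = E ⇒ V = V ⇒ V = x ⇒ y = x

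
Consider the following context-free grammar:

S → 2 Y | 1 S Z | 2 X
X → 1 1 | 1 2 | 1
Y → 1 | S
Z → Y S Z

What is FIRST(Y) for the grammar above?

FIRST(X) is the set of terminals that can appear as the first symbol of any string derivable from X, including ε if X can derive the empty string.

We compute FIRST(Y) using the standard algorithm.
FIRST(S) = {1, 2}
FIRST(X) = {1}
FIRST(Y) = {1, 2}
FIRST(Z) = {1, 2}
Therefore, FIRST(Y) = {1, 2}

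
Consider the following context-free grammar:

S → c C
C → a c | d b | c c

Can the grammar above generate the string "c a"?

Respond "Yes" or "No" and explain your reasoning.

No - no valid derivation exists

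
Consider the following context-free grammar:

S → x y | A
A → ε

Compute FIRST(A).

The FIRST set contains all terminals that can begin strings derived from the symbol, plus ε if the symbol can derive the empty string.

We compute FIRST(A) using the standard algorithm.
FIRST(A) = {ε}
FIRST(S) = {x, ε}
Therefore, FIRST(A) = {ε}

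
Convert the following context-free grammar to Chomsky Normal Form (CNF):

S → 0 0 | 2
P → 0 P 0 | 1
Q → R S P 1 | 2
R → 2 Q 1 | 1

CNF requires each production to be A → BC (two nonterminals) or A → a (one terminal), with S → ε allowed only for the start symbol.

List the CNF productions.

T0 → 0; S → 2; P → 1; T1 → 1; Q → 2; T2 → 2; R → 1; S → T0 T0; P → T0 X0; X0 → P T0; Q → R X1; X1 → S X2; X2 → P T1; R → T2 X3; X3 → Q T1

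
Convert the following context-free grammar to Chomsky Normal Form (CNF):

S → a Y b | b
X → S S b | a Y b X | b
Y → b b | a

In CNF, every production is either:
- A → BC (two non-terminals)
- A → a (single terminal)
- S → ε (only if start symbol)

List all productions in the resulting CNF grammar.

TA → a; TB → b; S → b; X → b; Y → a; S → TA X0; X0 → Y TB; X → S X1; X1 → S TB; X → TA X2; X2 → Y X3; X3 → TB X; Y → TB TB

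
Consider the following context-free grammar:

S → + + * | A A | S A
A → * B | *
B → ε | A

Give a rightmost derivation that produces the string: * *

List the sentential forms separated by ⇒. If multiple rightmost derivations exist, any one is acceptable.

S ⇒ A A ⇒ A * ⇒ * *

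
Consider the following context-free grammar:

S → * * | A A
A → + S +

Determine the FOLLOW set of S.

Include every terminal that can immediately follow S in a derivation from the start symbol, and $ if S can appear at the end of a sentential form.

We compute FOLLOW(S) using the standard algorithm.
FOLLOW(S) starts with {$}.
FIRST(A) = {+}
FIRST(S) = {*, +}
FOLLOW(A) = {$, +}
FOLLOW(S) = {$, +}
Therefore, FOLLOW(S) = {$, +}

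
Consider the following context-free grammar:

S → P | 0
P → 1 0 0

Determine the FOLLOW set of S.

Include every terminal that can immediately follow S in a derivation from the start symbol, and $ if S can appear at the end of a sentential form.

We compute FOLLOW(S) using the standard algorithm.
FOLLOW(S) starts with {$}.
FIRST(P) = {1}
FIRST(S) = {0, 1}
FOLLOW(P) = {$}
FOLLOW(S) = {$}
Therefore, FOLLOW(S) = {$}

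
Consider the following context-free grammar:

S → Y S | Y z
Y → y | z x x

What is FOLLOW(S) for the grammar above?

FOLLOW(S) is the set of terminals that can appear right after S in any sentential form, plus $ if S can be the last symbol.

We compute FOLLOW(S) using the standard algorithm.
FOLLOW(S) starts with {$}.
FIRST(S) = {y, z}
FIRST(Y) = {y, z}
FOLLOW(S) = {$}
FOLLOW(Y) = {y, z}
Therefore, FOLLOW(S) = {$}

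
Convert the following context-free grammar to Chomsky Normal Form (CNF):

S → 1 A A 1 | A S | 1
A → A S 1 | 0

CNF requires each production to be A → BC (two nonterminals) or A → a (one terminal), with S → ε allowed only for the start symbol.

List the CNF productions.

T1 → 1; S → 1; A → 0; S → T1 X0; X0 → A X1; X1 → A T1; S → A S; A → A X2; X2 → S T1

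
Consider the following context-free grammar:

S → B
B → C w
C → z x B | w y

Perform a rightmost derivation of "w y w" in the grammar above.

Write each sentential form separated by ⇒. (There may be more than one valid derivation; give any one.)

S ⇒ B ⇒ C w ⇒ w y w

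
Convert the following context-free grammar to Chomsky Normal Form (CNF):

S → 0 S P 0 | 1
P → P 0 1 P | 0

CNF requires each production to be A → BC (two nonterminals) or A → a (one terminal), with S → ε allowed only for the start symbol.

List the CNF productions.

T0 → 0; S → 1; T1 → 1; P → 0; S → T0 X0; X0 → S X1; X1 → P T0; P → P X2; X2 → T0 X3; X3 → T1 P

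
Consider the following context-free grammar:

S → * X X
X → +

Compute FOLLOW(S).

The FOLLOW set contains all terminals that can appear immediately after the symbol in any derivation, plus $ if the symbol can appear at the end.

We compute FOLLOW(S) using the standard algorithm.
FOLLOW(S) starts with {$}.
FIRST(S) = {*}
FIRST(X) = {+}
FOLLOW(S) = {$}
FOLLOW(X) = {$, +}
Therefore, FOLLOW(S) = {$}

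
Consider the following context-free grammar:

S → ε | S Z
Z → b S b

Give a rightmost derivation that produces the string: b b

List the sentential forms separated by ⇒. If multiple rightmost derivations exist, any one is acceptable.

S ⇒ S Z ⇒ S b S b ⇒ S b b ⇒ b b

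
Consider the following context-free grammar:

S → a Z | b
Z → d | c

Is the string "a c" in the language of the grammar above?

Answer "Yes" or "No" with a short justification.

Yes - a valid derivation exists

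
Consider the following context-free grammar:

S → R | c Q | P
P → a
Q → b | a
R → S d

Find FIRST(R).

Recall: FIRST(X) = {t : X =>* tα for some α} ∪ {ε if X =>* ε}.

We compute FIRST(R) using the standard algorithm.
FIRST(P) = {a}
FIRST(Q) = {a, b}
FIRST(R) = {a, c}
FIRST(S) = {a, c}
Therefore, FIRST(R) = {a, c}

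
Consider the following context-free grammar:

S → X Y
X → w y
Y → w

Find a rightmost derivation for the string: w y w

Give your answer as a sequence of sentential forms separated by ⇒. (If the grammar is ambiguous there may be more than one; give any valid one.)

S ⇒ X Y ⇒ X w ⇒ w y w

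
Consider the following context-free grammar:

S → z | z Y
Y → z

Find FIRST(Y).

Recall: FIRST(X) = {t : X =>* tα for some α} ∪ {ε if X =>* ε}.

We compute FIRST(Y) using the standard algorithm.
FIRST(S) = {z}
FIRST(Y) = {z}
Therefore, FIRST(Y) = {z}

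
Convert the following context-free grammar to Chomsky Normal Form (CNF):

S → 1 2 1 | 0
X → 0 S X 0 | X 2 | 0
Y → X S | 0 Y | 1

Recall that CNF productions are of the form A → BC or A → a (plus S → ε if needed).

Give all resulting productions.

T1 → 1; T2 → 2; S → 0; T0 → 0; X → 0; Y → 1; S → T1 X0; X0 → T2 T1; X → T0 X1; X1 → S X2; X2 → X T0; X → X T2; Y → X S; Y → T0 Y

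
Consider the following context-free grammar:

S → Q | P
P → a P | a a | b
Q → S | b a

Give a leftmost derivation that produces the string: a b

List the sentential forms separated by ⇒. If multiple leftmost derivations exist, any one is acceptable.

S ⇒ Q ⇒ S ⇒ Q ⇒ S ⇒ P ⇒ a P ⇒ a b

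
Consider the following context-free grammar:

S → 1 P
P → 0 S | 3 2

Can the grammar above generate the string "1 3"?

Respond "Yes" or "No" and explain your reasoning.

No - no valid derivation exists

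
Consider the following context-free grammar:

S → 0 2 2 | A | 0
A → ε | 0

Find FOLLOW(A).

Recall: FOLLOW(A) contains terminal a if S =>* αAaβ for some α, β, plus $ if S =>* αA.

We compute FOLLOW(A) using the standard algorithm.
FOLLOW(S) starts with {$}.
FIRST(A) = {0, ε}
FIRST(S) = {0, ε}
FOLLOW(A) = {$}
FOLLOW(S) = {$}
Therefore, FOLLOW(A) = {$}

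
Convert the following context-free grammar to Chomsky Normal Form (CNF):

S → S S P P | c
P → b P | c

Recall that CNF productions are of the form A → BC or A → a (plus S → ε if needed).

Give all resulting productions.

S → c; TB → b; P → c; S → S X0; X0 → S X1; X1 → P P; P → TB P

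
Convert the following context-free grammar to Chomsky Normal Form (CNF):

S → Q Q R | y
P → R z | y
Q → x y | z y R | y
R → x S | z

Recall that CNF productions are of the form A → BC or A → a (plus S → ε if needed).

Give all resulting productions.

S → y; TZ → z; P → y; TX → x; TY → y; Q → y; R → z; S → Q X0; X0 → Q R; P → R TZ; Q → TX TY; Q → TZ X1; X1 → TY R; R → TX S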